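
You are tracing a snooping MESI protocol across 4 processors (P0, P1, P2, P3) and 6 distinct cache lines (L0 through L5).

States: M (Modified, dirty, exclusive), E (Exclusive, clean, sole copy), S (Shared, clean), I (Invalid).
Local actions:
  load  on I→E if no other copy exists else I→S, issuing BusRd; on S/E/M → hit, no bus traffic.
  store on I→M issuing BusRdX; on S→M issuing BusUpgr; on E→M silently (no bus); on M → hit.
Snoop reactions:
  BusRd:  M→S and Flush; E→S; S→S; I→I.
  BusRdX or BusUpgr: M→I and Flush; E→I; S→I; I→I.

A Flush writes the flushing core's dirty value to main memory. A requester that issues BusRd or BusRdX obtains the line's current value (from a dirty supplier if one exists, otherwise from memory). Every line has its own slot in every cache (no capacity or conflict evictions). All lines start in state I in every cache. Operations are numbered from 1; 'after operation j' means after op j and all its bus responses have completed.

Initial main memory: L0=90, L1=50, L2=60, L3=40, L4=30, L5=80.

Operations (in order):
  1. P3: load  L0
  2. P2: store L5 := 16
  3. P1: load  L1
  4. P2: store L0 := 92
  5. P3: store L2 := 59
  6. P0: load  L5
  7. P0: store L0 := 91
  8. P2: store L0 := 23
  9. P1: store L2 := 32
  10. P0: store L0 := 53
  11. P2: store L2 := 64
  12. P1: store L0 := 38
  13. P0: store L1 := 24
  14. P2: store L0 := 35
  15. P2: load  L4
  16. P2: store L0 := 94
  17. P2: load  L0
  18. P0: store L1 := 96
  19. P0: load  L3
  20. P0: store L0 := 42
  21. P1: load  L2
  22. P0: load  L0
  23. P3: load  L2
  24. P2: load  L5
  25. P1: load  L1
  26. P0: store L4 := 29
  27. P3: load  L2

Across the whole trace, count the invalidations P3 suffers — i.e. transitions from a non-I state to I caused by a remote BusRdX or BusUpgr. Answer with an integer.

invalidations = 2

  op1 P3: load  L0 → I/I/I/E on L0; bus BusRd; mem=90
  op2 P2: store L5 := 16 → I/I/M/I on L5; bus BusRdX; mem=80
  op3 P1: load  L1 → I/E/I/I on L1; bus BusRd; mem=50
  op4 P2: store L0 := 92 → I/I/M/I on L0; bus BusRdX; mem=90
  op5 P3: store L2 := 59 → I/I/I/M on L2; bus BusRdX; mem=60
  op6 P0: load  L5 → S/I/S/I on L5; bus BusRd Flush; mem=16
  op7 P0: store L0 := 91 → M/I/I/I on L0; bus BusRdX Flush; mem=92
  op8 P2: store L0 := 23 → I/I/M/I on L0; bus BusRdX Flush; mem=91
  op9 P1: store L2 := 32 → I/M/I/I on L2; bus BusRdX Flush; mem=59
  op10 P0: store L0 := 53 → M/I/I/I on L0; bus BusRdX Flush; mem=23
  op11 P2: store L2 := 64 → I/I/M/I on L2; bus BusRdX Flush; mem=32
  op12 P1: store L0 := 38 → I/M/I/I on L0; bus BusRdX Flush; mem=53
  op13 P0: store L1 := 24 → M/I/I/I on L1; bus BusRdX; mem=50
  op14 P2: store L0 := 35 → I/I/M/I on L0; bus BusRdX Flush; mem=38
  op15 P2: load  L4 → I/I/E/I on L4; bus BusRd; mem=30
  op16 P2: store L0 := 94 → I/I/M/I on L0; bus (none); mem=38
  op17 P2: load  L0 → I/I/M/I on L0; bus (none); mem=38
  op18 P0: store L1 := 96 → M/I/I/I on L1; bus (none); mem=50
  op19 P0: load  L3 → E/I/I/I on L3; bus BusRd; mem=40
  op20 P0: store L0 := 42 → M/I/I/I on L0; bus BusRdX Flush; mem=94
  op21 P1: load  L2 → I/S/S/I on L2; bus BusRd Flush; mem=64
  op22 P0: load  L0 → M/I/I/I on L0; bus (none); mem=94
  op23 P3: load  L2 → I/S/S/S on L2; bus BusRd; mem=64
  op24 P2: load  L5 → S/I/S/I on L5; bus (none); mem=16
  op25 P1: load  L1 → S/S/I/I on L1; bus BusRd Flush; mem=96
  op26 P0: store L4 := 29 → M/I/I/I on L4; bus BusRdX; mem=30
  op27 P3: load  L2 → I/S/S/S on L2; bus (none); mem=64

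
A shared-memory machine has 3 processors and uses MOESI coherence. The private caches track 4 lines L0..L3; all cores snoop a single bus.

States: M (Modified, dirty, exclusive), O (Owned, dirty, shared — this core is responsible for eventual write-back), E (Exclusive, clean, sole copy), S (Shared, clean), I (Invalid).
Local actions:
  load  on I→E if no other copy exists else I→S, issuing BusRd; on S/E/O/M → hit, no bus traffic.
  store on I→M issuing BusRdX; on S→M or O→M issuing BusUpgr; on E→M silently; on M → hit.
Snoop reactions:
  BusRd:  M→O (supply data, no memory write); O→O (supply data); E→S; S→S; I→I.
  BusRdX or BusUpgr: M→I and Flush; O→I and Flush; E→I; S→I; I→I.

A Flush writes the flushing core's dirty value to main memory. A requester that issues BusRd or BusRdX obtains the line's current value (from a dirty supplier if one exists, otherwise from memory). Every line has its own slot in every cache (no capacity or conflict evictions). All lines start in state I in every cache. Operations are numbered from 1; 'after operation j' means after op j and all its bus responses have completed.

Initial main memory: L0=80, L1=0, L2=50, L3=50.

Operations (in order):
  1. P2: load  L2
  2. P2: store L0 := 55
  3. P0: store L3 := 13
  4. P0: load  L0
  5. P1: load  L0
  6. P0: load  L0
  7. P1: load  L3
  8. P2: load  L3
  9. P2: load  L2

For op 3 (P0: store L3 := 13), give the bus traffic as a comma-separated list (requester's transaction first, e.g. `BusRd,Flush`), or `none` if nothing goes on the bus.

bus = BusRdX

[1] P2: load  L2 | P0:I, P1:I, P2:E(50) | bus: BusRd
[2] P2: store L0 := 55 | P0:I, P1:I, P2:M(55) | bus: BusRdX
[3] P0: store L3 := 13 | P0:M(13), P1:I, P2:I | bus: BusRdX
[4] P0: load  L0 | P0:S(55), P1:I, P2:O(55) | bus: BusRd
[5] P1: load  L0 | P0:S(55), P1:S(55), P2:O(55) | bus: BusRd
[6] P0: load  L0 | P0:S(55), P1:S(55), P2:O(55) | bus: none
[7] P1: load  L3 | P0:O(13), P1:S(13), P2:I | bus: BusRd
[8] P2: load  L3 | P0:O(13), P1:S(13), P2:S(13) | bus: BusRd
[9] P2: load  L2 | P0:I, P1:I, P2:E(50) | bus: none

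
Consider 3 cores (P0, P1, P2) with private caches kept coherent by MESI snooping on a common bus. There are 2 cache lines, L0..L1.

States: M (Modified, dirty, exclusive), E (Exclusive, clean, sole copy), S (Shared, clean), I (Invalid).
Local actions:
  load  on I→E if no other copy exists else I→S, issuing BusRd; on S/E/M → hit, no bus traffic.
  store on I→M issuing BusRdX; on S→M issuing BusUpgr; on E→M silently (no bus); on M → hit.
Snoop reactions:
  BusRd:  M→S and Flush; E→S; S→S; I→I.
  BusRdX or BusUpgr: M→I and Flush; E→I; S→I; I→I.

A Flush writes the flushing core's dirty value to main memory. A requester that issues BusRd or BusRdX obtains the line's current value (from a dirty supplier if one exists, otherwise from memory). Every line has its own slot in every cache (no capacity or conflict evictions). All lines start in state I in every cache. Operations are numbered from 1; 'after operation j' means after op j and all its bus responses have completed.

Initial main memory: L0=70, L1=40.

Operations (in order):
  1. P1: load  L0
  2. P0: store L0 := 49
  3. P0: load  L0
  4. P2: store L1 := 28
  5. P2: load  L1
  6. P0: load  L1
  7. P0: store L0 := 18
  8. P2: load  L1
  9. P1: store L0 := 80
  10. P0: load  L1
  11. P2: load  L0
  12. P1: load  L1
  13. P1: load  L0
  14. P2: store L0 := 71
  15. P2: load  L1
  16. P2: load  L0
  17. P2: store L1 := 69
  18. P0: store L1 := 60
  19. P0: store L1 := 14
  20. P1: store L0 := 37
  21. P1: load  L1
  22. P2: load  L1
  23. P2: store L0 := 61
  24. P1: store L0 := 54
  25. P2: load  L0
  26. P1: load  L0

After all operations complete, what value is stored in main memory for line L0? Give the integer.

memory[L0] = 54

  op1 P1: load  L0 → I/E/I on L0; bus BusRd; mem=70
  op2 P0: store L0 := 49 → M/I/I on L0; bus BusRdX; mem=70
  op3 P0: load  L0 → M/I/I on L0; bus (none); mem=70
  op4 P2: store L1 := 28 → I/I/M on L1; bus BusRdX; mem=40
  op5 P2: load  L1 → I/I/M on L1; bus (none); mem=40
  op6 P0: load  L1 → S/I/S on L1; bus BusRd Flush; mem=28
  op7 P0: store L0 := 18 → M/I/I on L0; bus (none); mem=70
  op8 P2: load  L1 → S/I/S on L1; bus (none); mem=28
  op9 P1: store L0 := 80 → I/M/I on L0; bus BusRdX Flush; mem=18
  op10 P0: load  L1 → S/I/S on L1; bus (none); mem=28
  op11 P2: load  L0 → I/S/S on L0; bus BusRd Flush; mem=80
  op12 P1: load  L1 → S/S/S on L1; bus BusRd; mem=28
  op13 P1: load  L0 → I/S/S on L0; bus (none); mem=80
  op14 P2: store L0 := 71 → I/I/M on L0; bus BusUpgr; mem=80
  op15 P2: load  L1 → S/S/S on L1; bus (none); mem=28
  op16 P2: load  L0 → I/I/M on L0; bus (none); mem=80
  op17 P2: store L1 := 69 → I/I/M on L1; bus BusUpgr; mem=28
  op18 P0: store L1 := 60 → M/I/I on L1; bus BusRdX Flush; mem=69
  op19 P0: store L1 := 14 → M/I/I on L1; bus (none); mem=69
  op20 P1: store L0 := 37 → I/M/I on L0; bus BusRdX Flush; mem=71
  op21 P1: load  L1 → S/S/I on L1; bus BusRd Flush; mem=14
  op22 P2: load  L1 → S/S/S on L1; bus BusRd; mem=14
  op23 P2: store L0 := 61 → I/I/M on L0; bus BusRdX Flush; mem=37
  op24 P1: store L0 := 54 → I/M/I on L0; bus BusRdX Flush; mem=61
  op25 P2: load  L0 → I/S/S on L0; bus BusRd Flush; mem=54
  op26 P1: load  L0 → I/S/S on L0; bus (none); mem=54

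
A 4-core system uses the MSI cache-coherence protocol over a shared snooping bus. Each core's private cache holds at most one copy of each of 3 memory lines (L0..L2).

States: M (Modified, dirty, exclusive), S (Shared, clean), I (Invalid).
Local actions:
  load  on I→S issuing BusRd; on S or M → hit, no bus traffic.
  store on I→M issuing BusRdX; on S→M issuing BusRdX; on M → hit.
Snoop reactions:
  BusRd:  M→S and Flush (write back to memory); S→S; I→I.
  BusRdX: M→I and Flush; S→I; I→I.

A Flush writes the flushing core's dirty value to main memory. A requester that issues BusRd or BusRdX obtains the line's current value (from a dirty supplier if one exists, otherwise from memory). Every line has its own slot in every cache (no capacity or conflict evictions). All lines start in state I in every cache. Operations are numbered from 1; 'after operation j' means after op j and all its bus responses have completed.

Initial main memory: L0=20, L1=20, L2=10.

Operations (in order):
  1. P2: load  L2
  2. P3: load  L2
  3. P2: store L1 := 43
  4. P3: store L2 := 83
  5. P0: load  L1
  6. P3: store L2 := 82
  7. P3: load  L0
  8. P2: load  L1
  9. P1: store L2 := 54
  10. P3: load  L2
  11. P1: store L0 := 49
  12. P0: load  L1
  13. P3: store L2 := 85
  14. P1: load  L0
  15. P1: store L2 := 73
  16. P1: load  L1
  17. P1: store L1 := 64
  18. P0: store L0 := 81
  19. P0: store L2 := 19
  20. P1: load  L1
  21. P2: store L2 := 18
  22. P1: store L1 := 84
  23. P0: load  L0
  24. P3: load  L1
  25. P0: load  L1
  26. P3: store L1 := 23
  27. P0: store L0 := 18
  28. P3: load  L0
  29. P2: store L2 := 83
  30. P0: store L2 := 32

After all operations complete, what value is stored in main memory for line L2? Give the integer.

memory[L2] = 83

1. P2: load  L2  bus=[BusRd]  L2: P0=I P1=I P2=S P3=I  mem[L2]=10
2. P3: load  L2  bus=[BusRd]  L2: P0=I P1=I P2=S P3=S  mem[L2]=10
3. P2: store L1 := 43  bus=[BusRdX]  L1: P0=I P1=I P2=M P3=I  mem[L1]=20
4. P3: store L2 := 83  bus=[BusRdX]  L2: P0=I P1=I P2=I P3=M  mem[L2]=10
5. P0: load  L1  bus=[BusRd,Flush]  L1: P0=S P1=I P2=S P3=I  mem[L1]=43
6. P3: store L2 := 82  bus=[-]  L2: P0=I P1=I P2=I P3=M  mem[L2]=10
7. P3: load  L0  bus=[BusRd]  L0: P0=I P1=I P2=I P3=S  mem[L0]=20
8. P2: load  L1  bus=[-]  L1: P0=S P1=I P2=S P3=I  mem[L1]=43
9. P1: store L2 := 54  bus=[BusRdX,Flush]  L2: P0=I P1=M P2=I P3=I  mem[L2]=82
10. P3: load  L2  bus=[BusRd,Flush]  L2: P0=I P1=S P2=I P3=S  mem[L2]=54
11. P1: store L0 := 49  bus=[BusRdX]  L0: P0=I P1=M P2=I P3=I  mem[L0]=20
12. P0: load  L1  bus=[-]  L1: P0=S P1=I P2=S P3=I  mem[L1]=43
13. P3: store L2 := 85  bus=[BusRdX]  L2: P0=I P1=I P2=I P3=M  mem[L2]=54
14. P1: load  L0  bus=[-]  L0: P0=I P1=M P2=I P3=I  mem[L0]=20
15. P1: store L2 := 73  bus=[BusRdX,Flush]  L2: P0=I P1=M P2=I P3=I  mem[L2]=85
16. P1: load  L1  bus=[BusRd]  L1: P0=S P1=S P2=S P3=I  mem[L1]=43
17. P1: store L1 := 64  bus=[BusRdX]  L1: P0=I P1=M P2=I P3=I  mem[L1]=43
18. P0: store L0 := 81  bus=[BusRdX,Flush]  L0: P0=M P1=I P2=I P3=I  mem[L0]=49
19. P0: store L2 := 19  bus=[BusRdX,Flush]  L2: P0=M P1=I P2=I P3=I  mem[L2]=73
20. P1: load  L1  bus=[-]  L1: P0=I P1=M P2=I P3=I  mem[L1]=43
21. P2: store L2 := 18  bus=[BusRdX,Flush]  L2: P0=I P1=I P2=M P3=I  mem[L2]=19
22. P1: store L1 := 84  bus=[-]  L1: P0=I P1=M P2=I P3=I  mem[L1]=43
23. P0: load  L0  bus=[-]  L0: P0=M P1=I P2=I P3=I  mem[L0]=49
24. P3: load  L1  bus=[BusRd,Flush]  L1: P0=I P1=S P2=I P3=S  mem[L1]=84
25. P0: load  L1  bus=[BusRd]  L1: P0=S P1=S P2=I P3=S  mem[L1]=84
26. P3: store L1 := 23  bus=[BusRdX]  L1: P0=I P1=I P2=I P3=M  mem[L1]=84
27. P0: store L0 := 18  bus=[-]  L0: P0=M P1=I P2=I P3=I  mem[L0]=49
28. P3: load  L0  bus=[BusRd,Flush]  L0: P0=S P1=I P2=I P3=S  mem[L0]=18
29. P2: store L2 := 83  bus=[-]  L2: P0=I P1=I P2=M P3=I  mem[L2]=19
30. P0: store L2 := 32  bus=[BusRdX,Flush]  L2: P0=M P1=I P2=I P3=I  mem[L2]=83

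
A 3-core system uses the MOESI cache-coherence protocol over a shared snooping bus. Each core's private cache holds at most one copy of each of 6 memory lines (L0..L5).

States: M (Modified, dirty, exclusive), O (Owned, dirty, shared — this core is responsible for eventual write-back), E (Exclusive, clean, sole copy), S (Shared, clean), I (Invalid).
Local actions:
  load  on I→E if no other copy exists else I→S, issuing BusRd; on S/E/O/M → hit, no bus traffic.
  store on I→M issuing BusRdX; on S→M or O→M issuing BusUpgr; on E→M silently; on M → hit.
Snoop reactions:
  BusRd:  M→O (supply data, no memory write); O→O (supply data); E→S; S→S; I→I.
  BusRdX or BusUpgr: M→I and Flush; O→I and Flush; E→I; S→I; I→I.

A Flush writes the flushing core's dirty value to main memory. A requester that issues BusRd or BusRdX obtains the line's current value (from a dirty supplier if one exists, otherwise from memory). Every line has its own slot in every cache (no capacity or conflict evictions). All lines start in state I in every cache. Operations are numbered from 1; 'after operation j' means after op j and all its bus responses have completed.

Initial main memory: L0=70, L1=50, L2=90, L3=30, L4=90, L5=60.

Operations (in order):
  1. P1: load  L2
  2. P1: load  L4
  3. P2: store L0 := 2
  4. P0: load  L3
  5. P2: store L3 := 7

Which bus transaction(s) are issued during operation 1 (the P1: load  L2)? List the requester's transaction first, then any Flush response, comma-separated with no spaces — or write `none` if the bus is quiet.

bus = BusRd

[1] P1: load  L2 | P0:I, P1:E(90), P2:I | bus: BusRd
[2] P1: load  L4 | P0:I, P1:E(90), P2:I | bus: BusRd
[3] P2: store L0 := 2 | P0:I, P1:I, P2:M(2) | bus: BusRdX
[4] P0: load  L3 | P0:E(30), P1:I, P2:I | bus: BusRd
[5] P2: store L3 := 7 | P0:I, P1:I, P2:M(7) | bus: BusRdX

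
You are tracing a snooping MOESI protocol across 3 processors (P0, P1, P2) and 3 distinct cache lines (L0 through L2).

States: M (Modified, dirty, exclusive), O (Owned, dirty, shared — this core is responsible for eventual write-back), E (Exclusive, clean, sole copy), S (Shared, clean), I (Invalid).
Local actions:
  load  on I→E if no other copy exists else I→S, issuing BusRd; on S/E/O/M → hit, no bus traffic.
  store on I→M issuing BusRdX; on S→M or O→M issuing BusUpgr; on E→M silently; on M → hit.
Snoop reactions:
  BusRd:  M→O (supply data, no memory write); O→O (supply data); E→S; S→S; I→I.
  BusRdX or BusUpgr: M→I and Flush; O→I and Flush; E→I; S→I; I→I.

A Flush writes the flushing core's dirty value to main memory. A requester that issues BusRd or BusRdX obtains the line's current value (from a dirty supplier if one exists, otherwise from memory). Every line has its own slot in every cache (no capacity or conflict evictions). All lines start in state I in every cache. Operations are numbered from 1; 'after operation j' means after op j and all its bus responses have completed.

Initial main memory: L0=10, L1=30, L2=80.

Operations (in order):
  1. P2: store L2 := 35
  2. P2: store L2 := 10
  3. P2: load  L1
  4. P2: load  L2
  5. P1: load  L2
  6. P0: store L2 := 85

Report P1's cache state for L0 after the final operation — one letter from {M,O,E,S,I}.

[1] P2: store L2 := 35 | P0:I, P1:I, P2:M(35) | bus: BusRdX
[2] P2: store L2 := 10 | P0:I, P1:I, P2:M(10) | bus: none
[3] P2: load  L1 | P0:I, P1:I, P2:E(30) | bus: BusRd
[4] P2: load  L2 | P0:I, P1:I, P2:M(10) | bus: none
[5] P1: load  L2 | P0:I, P1:S(10), P2:O(10) | bus: BusRd
[6] P0: store L2 := 85 | P0:M(85), P1:I, P2:I | bus: BusRdX,Flush

state = I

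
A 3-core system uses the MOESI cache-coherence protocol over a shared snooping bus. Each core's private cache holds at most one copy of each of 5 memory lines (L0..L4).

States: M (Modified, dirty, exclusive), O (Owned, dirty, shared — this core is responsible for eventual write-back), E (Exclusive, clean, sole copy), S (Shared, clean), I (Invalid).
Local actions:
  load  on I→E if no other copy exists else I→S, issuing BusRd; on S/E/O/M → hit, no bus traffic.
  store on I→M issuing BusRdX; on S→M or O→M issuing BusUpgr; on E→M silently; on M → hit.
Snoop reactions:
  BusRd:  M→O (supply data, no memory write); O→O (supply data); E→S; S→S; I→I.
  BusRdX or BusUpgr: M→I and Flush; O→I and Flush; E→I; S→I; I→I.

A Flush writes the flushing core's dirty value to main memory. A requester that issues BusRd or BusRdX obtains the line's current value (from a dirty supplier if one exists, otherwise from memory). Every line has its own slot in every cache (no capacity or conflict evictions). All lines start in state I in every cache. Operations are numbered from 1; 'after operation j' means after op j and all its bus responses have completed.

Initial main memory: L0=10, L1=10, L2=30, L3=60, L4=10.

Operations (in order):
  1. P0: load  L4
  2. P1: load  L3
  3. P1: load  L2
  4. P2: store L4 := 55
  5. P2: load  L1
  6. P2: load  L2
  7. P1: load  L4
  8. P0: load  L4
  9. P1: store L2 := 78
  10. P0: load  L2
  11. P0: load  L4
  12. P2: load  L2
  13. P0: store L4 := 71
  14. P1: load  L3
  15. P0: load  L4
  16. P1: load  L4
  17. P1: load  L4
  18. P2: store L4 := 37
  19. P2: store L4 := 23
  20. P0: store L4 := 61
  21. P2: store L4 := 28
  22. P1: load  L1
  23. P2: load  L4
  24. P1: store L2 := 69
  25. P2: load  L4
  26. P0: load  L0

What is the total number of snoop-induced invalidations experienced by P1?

invalidations = 2

[1] P0: load  L4 | P0:E(10), P1:I, P2:I | bus: BusRd
[2] P1: load  L3 | P0:I, P1:E(60), P2:I | bus: BusRd
[3] P1: load  L2 | P0:I, P1:E(30), P2:I | bus: BusRd
[4] P2: store L4 := 55 | P0:I, P1:I, P2:M(55) | bus: BusRdX
[5] P2: load  L1 | P0:I, P1:I, P2:E(10) | bus: BusRd
[6] P2: load  L2 | P0:I, P1:S(30), P2:S(30) | bus: BusRd
[7] P1: load  L4 | P0:I, P1:S(55), P2:O(55) | bus: BusRd
[8] P0: load  L4 | P0:S(55), P1:S(55), P2:O(55) | bus: BusRd
[9] P1: store L2 := 78 | P0:I, P1:M(78), P2:I | bus: BusUpgr
[10] P0: load  L2 | P0:S(78), P1:O(78), P2:I | bus: BusRd
[11] P0: load  L4 | P0:S(55), P1:S(55), P2:O(55) | bus: none
[12] P2: load  L2 | P0:S(78), P1:O(78), P2:S(78) | bus: BusRd
[13] P0: store L4 := 71 | P0:M(71), P1:I, P2:I | bus: BusUpgr,Flush
[14] P1: load  L3 | P0:I, P1:E(60), P2:I | bus: none
[15] P0: load  L4 | P0:M(71), P1:I, P2:I | bus: none
[16] P1: load  L4 | P0:O(71), P1:S(71), P2:I | bus: BusRd
[17] P1: load  L4 | P0:O(71), P1:S(71), P2:I | bus: none
[18] P2: store L4 := 37 | P0:I, P1:I, P2:M(37) | bus: BusRdX,Flush
[19] P2: store L4 := 23 | P0:I, P1:I, P2:M(23) | bus: none
[20] P0: store L4 := 61 | P0:M(61), P1:I, P2:I | bus: BusRdX,Flush
[21] P2: store L4 := 28 | P0:I, P1:I, P2:M(28) | bus: BusRdX,Flush
[22] P1: load  L1 | P0:I, P1:S(10), P2:S(10) | bus: BusRd
[23] P2: load  L4 | P0:I, P1:I, P2:M(28) | bus: none
[24] P1: store L2 := 69 | P0:I, P1:M(69), P2:I | bus: BusUpgr
[25] P2: load  L4 | P0:I, P1:I, P2:M(28) | bus: none
[26] P0: load  L0 | P0:E(10), P1:I, P2:I | bus: BusRd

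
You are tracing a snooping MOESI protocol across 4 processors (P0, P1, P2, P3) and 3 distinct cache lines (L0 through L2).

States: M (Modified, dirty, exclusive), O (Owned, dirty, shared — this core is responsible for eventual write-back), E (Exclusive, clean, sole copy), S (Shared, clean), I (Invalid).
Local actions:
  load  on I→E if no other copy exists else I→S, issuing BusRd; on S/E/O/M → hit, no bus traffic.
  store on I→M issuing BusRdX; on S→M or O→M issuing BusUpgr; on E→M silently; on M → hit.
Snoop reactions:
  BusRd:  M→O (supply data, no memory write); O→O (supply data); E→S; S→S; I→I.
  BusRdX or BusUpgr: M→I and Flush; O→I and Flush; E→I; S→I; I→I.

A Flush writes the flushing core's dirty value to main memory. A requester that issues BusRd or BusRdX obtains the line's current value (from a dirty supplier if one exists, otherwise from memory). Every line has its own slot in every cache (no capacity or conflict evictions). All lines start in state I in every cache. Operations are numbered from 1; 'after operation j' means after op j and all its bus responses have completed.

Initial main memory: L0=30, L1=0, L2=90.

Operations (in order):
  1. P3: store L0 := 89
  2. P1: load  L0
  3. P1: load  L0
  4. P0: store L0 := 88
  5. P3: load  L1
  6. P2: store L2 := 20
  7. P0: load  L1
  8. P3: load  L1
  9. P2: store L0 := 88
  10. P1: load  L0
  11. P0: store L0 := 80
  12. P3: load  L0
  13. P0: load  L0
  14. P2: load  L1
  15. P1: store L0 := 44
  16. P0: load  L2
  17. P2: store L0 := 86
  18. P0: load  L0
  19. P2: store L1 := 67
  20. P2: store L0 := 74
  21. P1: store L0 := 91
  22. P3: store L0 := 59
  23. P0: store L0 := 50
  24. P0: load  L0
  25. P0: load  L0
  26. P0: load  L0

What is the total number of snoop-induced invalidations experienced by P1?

invalidations = 4

[1] P3: store L0 := 89 | P0:I, P1:I, P2:I, P3:M(89) | bus: BusRdX
[2] P1: load  L0 | P0:I, P1:S(89), P2:I, P3:O(89) | bus: BusRd
[3] P1: load  L0 | P0:I, P1:S(89), P2:I, P3:O(89) | bus: none
[4] P0: store L0 := 88 | P0:M(88), P1:I, P2:I, P3:I | bus: BusRdX,Flush
[5] P3: load  L1 | P0:I, P1:I, P2:I, P3:E(0) | bus: BusRd
[6] P2: store L2 := 20 | P0:I, P1:I, P2:M(20), P3:I | bus: BusRdX
[7] P0: load  L1 | P0:S(0), P1:I, P2:I, P3:S(0) | bus: BusRd
[8] P3: load  L1 | P0:S(0), P1:I, P2:I, P3:S(0) | bus: none
[9] P2: store L0 := 88 | P0:I, P1:I, P2:M(88), P3:I | bus: BusRdX,Flush
[10] P1: load  L0 | P0:I, P1:S(88), P2:O(88), P3:I | bus: BusRd
[11] P0: store L0 := 80 | P0:M(80), P1:I, P2:I, P3:I | bus: BusRdX,Flush
[12] P3: load  L0 | P0:O(80), P1:I, P2:I, P3:S(80) | bus: BusRd
[13] P0: load  L0 | P0:O(80), P1:I, P2:I, P3:S(80) | bus: none
[14] P2: load  L1 | P0:S(0), P1:I, P2:S(0), P3:S(0) | bus: BusRd
[15] P1: store L0 := 44 | P0:I, P1:M(44), P2:I, P3:I | bus: BusRdX,Flush
[16] P0: load  L2 | P0:S(20), P1:I, P2:O(20), P3:I | bus: BusRd
[17] P2: store L0 := 86 | P0:I, P1:I, P2:M(86), P3:I | bus: BusRdX,Flush
[18] P0: load  L0 | P0:S(86), P1:I, P2:O(86), P3:I | bus: BusRd
[19] P2: store L1 := 67 | P0:I, P1:I, P2:M(67), P3:I | bus: BusUpgr
[20] P2: store L0 := 74 | P0:I, P1:I, P2:M(74), P3:I | bus: BusUpgr
[21] P1: store L0 := 91 | P0:I, P1:M(91), P2:I, P3:I | bus: BusRdX,Flush
[22] P3: store L0 := 59 | P0:I, P1:I, P2:I, P3:M(59) | bus: BusRdX,Flush
[23] P0: store L0 := 50 | P0:M(50), P1:I, P2:I, P3:I | bus: BusRdX,Flush
[24] P0: load  L0 | P0:M(50), P1:I, P2:I, P3:I | bus: none
[25] P0: load  L0 | P0:M(50), P1:I, P2:I, P3:I | bus: none
[26] P0: load  L0 | P0:M(50), P1:I, P2:I, P3:I | bus: none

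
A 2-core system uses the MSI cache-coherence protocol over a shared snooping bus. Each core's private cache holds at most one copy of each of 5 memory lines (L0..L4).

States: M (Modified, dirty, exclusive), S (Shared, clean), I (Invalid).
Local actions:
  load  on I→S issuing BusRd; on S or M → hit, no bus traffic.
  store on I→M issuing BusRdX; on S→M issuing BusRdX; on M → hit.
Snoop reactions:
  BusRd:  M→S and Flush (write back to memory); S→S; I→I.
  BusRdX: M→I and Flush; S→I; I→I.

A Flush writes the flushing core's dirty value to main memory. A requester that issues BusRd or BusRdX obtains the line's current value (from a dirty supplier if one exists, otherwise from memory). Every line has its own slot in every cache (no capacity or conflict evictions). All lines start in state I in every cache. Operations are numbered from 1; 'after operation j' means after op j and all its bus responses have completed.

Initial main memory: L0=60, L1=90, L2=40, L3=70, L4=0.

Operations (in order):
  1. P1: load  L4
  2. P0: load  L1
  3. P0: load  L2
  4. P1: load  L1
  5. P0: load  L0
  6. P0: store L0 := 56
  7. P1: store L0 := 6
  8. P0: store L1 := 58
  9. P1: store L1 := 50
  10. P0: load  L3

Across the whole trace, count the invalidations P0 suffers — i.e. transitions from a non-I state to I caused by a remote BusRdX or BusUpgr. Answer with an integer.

invalidations = 2

  op1 P1: load  L4 → I/S on L4; bus BusRd; mem=0
  op2 P0: load  L1 → S/I on L1; bus BusRd; mem=90
  op3 P0: load  L2 → S/I on L2; bus BusRd; mem=40
  op4 P1: load  L1 → S/S on L1; bus BusRd; mem=90
  op5 P0: load  L0 → S/I on L0; bus BusRd; mem=60
  op6 P0: store L0 := 56 → M/I on L0; bus BusRdX; mem=60
  op7 P1: store L0 := 6 → I/M on L0; bus BusRdX Flush; mem=56
  op8 P0: store L1 := 58 → M/I on L1; bus BusRdX; mem=90
  op9 P1: store L1 := 50 → I/M on L1; bus BusRdX Flush; mem=58
  op10 P0: load  L3 → S/I on L3; bus BusRd; mem=70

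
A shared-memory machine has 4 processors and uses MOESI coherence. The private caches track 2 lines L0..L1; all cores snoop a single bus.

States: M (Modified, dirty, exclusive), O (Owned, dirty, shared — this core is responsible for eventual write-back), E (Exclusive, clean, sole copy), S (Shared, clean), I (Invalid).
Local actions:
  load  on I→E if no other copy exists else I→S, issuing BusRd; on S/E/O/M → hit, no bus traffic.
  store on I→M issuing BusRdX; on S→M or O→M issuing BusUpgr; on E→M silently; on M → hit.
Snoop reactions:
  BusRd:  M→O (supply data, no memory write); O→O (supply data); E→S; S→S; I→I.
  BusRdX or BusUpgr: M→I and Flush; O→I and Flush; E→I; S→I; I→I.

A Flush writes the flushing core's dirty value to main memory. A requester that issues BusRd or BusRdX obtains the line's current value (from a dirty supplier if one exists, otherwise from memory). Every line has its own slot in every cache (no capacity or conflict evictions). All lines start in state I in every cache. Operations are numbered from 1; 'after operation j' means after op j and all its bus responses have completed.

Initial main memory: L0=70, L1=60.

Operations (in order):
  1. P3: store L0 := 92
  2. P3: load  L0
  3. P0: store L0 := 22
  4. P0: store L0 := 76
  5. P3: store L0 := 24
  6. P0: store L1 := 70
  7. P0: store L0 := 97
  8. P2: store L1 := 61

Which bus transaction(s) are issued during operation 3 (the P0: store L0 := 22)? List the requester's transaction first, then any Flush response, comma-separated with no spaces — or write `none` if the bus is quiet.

bus = BusRdX,Flush

  op1 P3: store L0 := 92 → I/I/I/M on L0; bus BusRdX; mem=70
  op2 P3: load  L0 → I/I/I/M on L0; bus (none); mem=70
  op3 P0: store L0 := 22 → M/I/I/I on L0; bus BusRdX Flush; mem=92
  op4 P0: store L0 := 76 → M/I/I/I on L0; bus (none); mem=92
  op5 P3: store L0 := 24 → I/I/I/M on L0; bus BusRdX Flush; mem=76
  op6 P0: store L1 := 70 → M/I/I/I on L1; bus BusRdX; mem=60
  op7 P0: store L0 := 97 → M/I/I/I on L0; bus BusRdX Flush; mem=24
  op8 P2: store L1 := 61 → I/I/M/I on L1; bus BusRdX Flush; mem=70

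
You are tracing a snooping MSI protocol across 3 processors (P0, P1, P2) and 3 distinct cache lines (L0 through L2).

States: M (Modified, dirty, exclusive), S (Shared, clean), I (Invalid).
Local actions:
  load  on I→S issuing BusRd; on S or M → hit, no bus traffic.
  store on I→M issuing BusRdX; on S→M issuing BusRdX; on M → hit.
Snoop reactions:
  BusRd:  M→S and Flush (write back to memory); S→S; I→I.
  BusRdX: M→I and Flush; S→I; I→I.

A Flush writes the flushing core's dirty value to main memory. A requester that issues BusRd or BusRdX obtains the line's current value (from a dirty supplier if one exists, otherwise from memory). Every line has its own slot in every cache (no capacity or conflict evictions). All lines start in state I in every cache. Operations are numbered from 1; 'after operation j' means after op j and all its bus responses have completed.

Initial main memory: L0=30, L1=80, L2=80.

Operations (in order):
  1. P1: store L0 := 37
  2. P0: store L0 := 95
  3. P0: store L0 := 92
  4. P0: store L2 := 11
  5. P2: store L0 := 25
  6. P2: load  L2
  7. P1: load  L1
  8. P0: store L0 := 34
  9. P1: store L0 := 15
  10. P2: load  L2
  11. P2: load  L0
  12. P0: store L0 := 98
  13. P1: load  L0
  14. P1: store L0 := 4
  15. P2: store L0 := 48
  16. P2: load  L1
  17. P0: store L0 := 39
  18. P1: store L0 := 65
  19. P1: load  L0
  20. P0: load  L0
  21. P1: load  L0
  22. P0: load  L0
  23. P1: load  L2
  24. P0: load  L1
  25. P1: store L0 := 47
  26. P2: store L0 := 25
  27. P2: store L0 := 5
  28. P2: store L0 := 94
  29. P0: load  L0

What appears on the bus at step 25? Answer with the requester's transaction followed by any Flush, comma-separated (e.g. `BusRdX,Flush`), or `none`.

[1] P1: store L0 := 37 | P0:I, P1:M(37), P2:I | bus: BusRdX
[2] P0: store L0 := 95 | P0:M(95), P1:I, P2:I | bus: BusRdX,Flush
[3] P0: store L0 := 92 | P0:M(92), P1:I, P2:I | bus: none
[4] P0: store L2 := 11 | P0:M(11), P1:I, P2:I | bus: BusRdX
[5] P2: store L0 := 25 | P0:I, P1:I, P2:M(25) | bus: BusRdX,Flush
[6] P2: load  L2 | P0:S(11), P1:I, P2:S(11) | bus: BusRd,Flush
[7] P1: load  L1 | P0:I, P1:S(80), P2:I | bus: BusRd
[8] P0: store L0 := 34 | P0:M(34), P1:I, P2:I | bus: BusRdX,Flush
[9] P1: store L0 := 15 | P0:I, P1:M(15), P2:I | bus: BusRdX,Flush
[10] P2: load  L2 | P0:S(11), P1:I, P2:S(11) | bus: none
[11] P2: load  L0 | P0:I, P1:S(15), P2:S(15) | bus: BusRd,Flush
[12] P0: store L0 := 98 | P0:M(98), P1:I, P2:I | bus: BusRdX
[13] P1: load  L0 | P0:S(98), P1:S(98), P2:I | bus: BusRd,Flush
[14] P1: store L0 := 4 | P0:I, P1:M(4), P2:I | bus: BusRdX
[15] P2: store L0 := 48 | P0:I, P1:I, P2:M(48) | bus: BusRdX,Flush
[16] P2: load  L1 | P0:I, P1:S(80), P2:S(80) | bus: BusRd
[17] P0: store L0 := 39 | P0:M(39), P1:I, P2:I | bus: BusRdX,Flush
[18] P1: store L0 := 65 | P0:I, P1:M(65), P2:I | bus: BusRdX,Flush
[19] P1: load  L0 | P0:I, P1:M(65), P2:I | bus: none
[20] P0: load  L0 | P0:S(65), P1:S(65), P2:I | bus: BusRd,Flush
[21] P1: load  L0 | P0:S(65), P1:S(65), P2:I | bus: none
[22] P0: load  L0 | P0:S(65), P1:S(65), P2:I | bus: none
[23] P1: load  L2 | P0:S(11), P1:S(11), P2:S(11) | bus: BusRd
[24] P0: load  L1 | P0:S(80), P1:S(80), P2:S(80) | bus: BusRd
[25] P1: store L0 := 47 | P0:I, P1:M(47), P2:I | bus: BusRdX
[26] P2: store L0 := 25 | P0:I, P1:I, P2:M(25) | bus: BusRdX,Flush
[27] P2: store L0 := 5 | P0:I, P1:I, P2:M(5) | bus: none
[28] P2: store L0 := 94 | P0:I, P1:I, P2:M(94) | bus: none
[29] P0: load  L0 | P0:S(94), P1:I, P2:S(94) | bus: BusRd,Flush

bus = BusRdX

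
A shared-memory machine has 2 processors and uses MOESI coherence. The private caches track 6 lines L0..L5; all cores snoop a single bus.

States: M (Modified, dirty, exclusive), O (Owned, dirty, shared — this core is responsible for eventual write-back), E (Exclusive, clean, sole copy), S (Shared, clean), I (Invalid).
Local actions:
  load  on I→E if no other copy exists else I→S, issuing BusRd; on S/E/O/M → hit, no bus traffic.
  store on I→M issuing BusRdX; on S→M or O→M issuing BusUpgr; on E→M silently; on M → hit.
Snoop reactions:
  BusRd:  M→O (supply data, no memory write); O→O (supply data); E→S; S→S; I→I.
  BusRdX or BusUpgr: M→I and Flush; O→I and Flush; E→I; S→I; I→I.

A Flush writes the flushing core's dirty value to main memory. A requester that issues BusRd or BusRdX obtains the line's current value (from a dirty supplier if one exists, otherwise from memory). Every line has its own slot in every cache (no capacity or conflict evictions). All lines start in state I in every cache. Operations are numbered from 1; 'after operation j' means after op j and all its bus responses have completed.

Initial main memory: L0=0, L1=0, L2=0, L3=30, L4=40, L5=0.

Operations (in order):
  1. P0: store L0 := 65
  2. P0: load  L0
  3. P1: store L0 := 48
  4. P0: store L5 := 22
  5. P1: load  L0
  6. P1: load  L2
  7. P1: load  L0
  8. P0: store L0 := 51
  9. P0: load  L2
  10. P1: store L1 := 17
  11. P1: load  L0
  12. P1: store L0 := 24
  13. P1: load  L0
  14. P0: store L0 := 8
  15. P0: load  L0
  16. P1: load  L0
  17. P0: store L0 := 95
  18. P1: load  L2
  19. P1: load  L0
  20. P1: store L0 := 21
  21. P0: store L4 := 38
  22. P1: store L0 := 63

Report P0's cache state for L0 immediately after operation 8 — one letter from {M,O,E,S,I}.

[1] P0: store L0 := 65 | P0:M(65), P1:I | bus: BusRdX
[2] P0: load  L0 | P0:M(65), P1:I | bus: none
[3] P1: store L0 := 48 | P0:I, P1:M(48) | bus: BusRdX,Flush
[4] P0: store L5 := 22 | P0:M(22), P1:I | bus: BusRdX
[5] P1: load  L0 | P0:I, P1:M(48) | bus: none
[6] P1: load  L2 | P0:I, P1:E(0) | bus: BusRd
[7] P1: load  L0 | P0:I, P1:M(48) | bus: none
[8] P0: store L0 := 51 | P0:M(51), P1:I | bus: BusRdX,Flush
[9] P0: load  L2 | P0:S(0), P1:S(0) | bus: BusRd
[10] P1: store L1 := 17 | P0:I, P1:M(17) | bus: BusRdX
[11] P1: load  L0 | P0:O(51), P1:S(51) | bus: BusRd
[12] P1: store L0 := 24 | P0:I, P1:M(24) | bus: BusUpgr,Flush
[13] P1: load  L0 | P0:I, P1:M(24) | bus: none
[14] P0: store L0 := 8 | P0:M(8), P1:I | bus: BusRdX,Flush
[15] P0: load  L0 | P0:M(8), P1:I | bus: none
[16] P1: load  L0 | P0:O(8), P1:S(8) | bus: BusRd
[17] P0: store L0 := 95 | P0:M(95), P1:I | bus: BusUpgr
[18] P1: load  L2 | P0:S(0), P1:S(0) | bus: none
[19] P1: load  L0 | P0:O(95), P1:S(95) | bus: BusRd
[20] P1: store L0 := 21 | P0:I, P1:M(21) | bus: BusUpgr,Flush
[21] P0: store L4 := 38 | P0:M(38), P1:I | bus: BusRdX
[22] P1: store L0 := 63 | P0:I, P1:M(63) | bus: none

state = M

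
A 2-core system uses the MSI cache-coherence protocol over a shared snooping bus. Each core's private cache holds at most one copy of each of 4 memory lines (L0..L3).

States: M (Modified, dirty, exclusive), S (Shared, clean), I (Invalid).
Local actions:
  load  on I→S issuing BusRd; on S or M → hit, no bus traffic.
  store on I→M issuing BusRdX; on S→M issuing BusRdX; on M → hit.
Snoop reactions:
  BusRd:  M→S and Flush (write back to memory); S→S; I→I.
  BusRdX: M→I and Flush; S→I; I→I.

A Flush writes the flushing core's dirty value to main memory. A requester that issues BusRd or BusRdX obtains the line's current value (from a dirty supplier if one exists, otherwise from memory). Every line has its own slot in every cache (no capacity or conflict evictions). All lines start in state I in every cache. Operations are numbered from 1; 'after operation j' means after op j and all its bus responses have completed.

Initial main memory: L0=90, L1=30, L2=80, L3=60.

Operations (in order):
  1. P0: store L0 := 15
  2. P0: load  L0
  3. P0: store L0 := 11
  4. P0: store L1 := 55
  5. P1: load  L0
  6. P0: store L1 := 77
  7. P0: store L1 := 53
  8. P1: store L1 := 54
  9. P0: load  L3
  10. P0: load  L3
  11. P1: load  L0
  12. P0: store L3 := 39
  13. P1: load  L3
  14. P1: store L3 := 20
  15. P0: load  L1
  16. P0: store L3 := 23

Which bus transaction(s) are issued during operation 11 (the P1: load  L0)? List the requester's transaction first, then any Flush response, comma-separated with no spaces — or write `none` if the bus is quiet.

[1] P0: store L0 := 15 | P0:M(15), P1:I | bus: BusRdX
[2] P0: load  L0 | P0:M(15), P1:I | bus: none
[3] P0: store L0 := 11 | P0:M(11), P1:I | bus: none
[4] P0: store L1 := 55 | P0:M(55), P1:I | bus: BusRdX
[5] P1: load  L0 | P0:S(11), P1:S(11) | bus: BusRd,Flush
[6] P0: store L1 := 77 | P0:M(77), P1:I | bus: none
[7] P0: store L1 := 53 | P0:M(53), P1:I | bus: none
[8] P1: store L1 := 54 | P0:I, P1:M(54) | bus: BusRdX,Flush
[9] P0: load  L3 | P0:S(60), P1:I | bus: BusRd
[10] P0: load  L3 | P0:S(60), P1:I | bus: none
[11] P1: load  L0 | P0:S(11), P1:S(11) | bus: none
[12] P0: store L3 := 39 | P0:M(39), P1:I | bus: BusRdX
[13] P1: load  L3 | P0:S(39), P1:S(39) | bus: BusRd,Flush
[14] P1: store L3 := 20 | P0:I, P1:M(20) | bus: BusRdX
[15] P0: load  L1 | P0:S(54), P1:S(54) | bus: BusRd,Flush
[16] P0: store L3 := 23 | P0:M(23), P1:I | bus: BusRdX,Flush

bus = none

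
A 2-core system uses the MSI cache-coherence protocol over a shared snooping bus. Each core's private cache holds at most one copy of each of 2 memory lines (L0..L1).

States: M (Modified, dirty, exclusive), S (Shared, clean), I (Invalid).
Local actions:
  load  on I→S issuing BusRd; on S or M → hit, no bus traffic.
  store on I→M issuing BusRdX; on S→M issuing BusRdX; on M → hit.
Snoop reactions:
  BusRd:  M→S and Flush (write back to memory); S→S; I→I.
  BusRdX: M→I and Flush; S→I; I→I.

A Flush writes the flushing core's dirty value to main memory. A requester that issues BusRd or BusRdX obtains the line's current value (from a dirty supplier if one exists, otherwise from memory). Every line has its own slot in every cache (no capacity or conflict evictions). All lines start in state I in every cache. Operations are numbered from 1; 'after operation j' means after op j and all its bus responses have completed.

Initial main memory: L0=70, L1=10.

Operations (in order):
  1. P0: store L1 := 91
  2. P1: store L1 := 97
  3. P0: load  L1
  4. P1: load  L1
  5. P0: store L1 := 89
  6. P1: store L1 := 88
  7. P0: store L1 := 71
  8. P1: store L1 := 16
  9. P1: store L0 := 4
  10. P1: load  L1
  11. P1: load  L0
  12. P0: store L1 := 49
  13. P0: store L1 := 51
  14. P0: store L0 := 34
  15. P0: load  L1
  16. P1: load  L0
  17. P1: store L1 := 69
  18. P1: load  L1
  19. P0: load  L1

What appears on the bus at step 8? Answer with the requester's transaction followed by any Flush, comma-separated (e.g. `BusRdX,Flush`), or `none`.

step 1: P0: store L1 := 91  ⟶  MI  (L1)  txn=BusRdX  M[L1]=10
step 2: P1: store L1 := 97  ⟶  IM  (L1)  txn=BusRdX+Flush  M[L1]=91
step 3: P0: load  L1  ⟶  SS  (L1)  txn=BusRd+Flush  M[L1]=97
step 4: P1: load  L1  ⟶  SS  (L1)  txn=∅  M[L1]=97
step 5: P0: store L1 := 89  ⟶  MI  (L1)  txn=BusRdX  M[L1]=97
step 6: P1: store L1 := 88  ⟶  IM  (L1)  txn=BusRdX+Flush  M[L1]=89
step 7: P0: store L1 := 71  ⟶  MI  (L1)  txn=BusRdX+Flush  M[L1]=88
step 8: P1: store L1 := 16  ⟶  IM  (L1)  txn=BusRdX+Flush  M[L1]=71
step 9: P1: store L0 := 4  ⟶  IM  (L0)  txn=BusRdX  M[L0]=70
step 10: P1: load  L1  ⟶  IM  (L1)  txn=∅  M[L1]=71
step 11: P1: load  L0  ⟶  IM  (L0)  txn=∅  M[L0]=70
step 12: P0: store L1 := 49  ⟶  MI  (L1)  txn=BusRdX+Flush  M[L1]=16
step 13: P0: store L1 := 51  ⟶  MI  (L1)  txn=∅  M[L1]=16
step 14: P0: store L0 := 34  ⟶  MI  (L0)  txn=BusRdX+Flush  M[L0]=4
step 15: P0: load  L1  ⟶  MI  (L1)  txn=∅  M[L1]=16
step 16: P1: load  L0  ⟶  SS  (L0)  txn=BusRd+Flush  M[L0]=34
step 17: P1: store L1 := 69  ⟶  IM  (L1)  txn=BusRdX+Flush  M[L1]=51
step 18: P1: load  L1  ⟶  IM  (L1)  txn=∅  M[L1]=51
step 19: P0: load  L1  ⟶  SS  (L1)  txn=BusRd+Flush  M[L1]=69

bus = BusRdX,Flush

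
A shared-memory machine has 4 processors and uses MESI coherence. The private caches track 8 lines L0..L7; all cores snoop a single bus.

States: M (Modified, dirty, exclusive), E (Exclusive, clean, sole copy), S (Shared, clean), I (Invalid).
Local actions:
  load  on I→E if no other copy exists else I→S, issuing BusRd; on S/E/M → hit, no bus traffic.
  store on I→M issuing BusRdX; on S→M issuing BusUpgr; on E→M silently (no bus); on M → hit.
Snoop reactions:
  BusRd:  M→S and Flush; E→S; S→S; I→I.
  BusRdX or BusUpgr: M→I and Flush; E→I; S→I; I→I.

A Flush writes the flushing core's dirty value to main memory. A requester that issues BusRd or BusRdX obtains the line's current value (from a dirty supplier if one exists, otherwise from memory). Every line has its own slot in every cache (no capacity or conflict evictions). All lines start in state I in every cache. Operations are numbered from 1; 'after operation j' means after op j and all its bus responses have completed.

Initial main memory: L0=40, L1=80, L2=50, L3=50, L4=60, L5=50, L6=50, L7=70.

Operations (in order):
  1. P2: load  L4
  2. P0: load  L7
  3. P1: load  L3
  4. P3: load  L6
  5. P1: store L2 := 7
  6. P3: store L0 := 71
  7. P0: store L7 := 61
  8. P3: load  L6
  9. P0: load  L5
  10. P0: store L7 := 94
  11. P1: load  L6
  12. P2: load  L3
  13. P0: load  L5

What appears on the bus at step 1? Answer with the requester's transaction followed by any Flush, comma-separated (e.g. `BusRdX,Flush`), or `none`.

bus = BusRd

  op1 P2: load  L4 → I/I/E/I on L4; bus BusRd; mem=60
  op2 P0: load  L7 → E/I/I/I on L7; bus BusRd; mem=70
  op3 P1: load  L3 → I/E/I/I on L3; bus BusRd; mem=50
  op4 P3: load  L6 → I/I/I/E on L6; bus BusRd; mem=50
  op5 P1: store L2 := 7 → I/M/I/I on L2; bus BusRdX; mem=50
  op6 P3: store L0 := 71 → I/I/I/M on L0; bus BusRdX; mem=40
  op7 P0: store L7 := 61 → M/I/I/I on L7; bus (none); mem=70
  op8 P3: load  L6 → I/I/I/E on L6; bus (none); mem=50
  op9 P0: load  L5 → E/I/I/I on L5; bus BusRd; mem=50
  op10 P0: store L7 := 94 → M/I/I/I on L7; bus (none); mem=70
  op11 P1: load  L6 → I/S/I/S on L6; bus BusRd; mem=50
  op12 P2: load  L3 → I/S/S/I on L3; bus BusRd; mem=50
  op13 P0: load  L5 → E/I/I/I on L5; bus (none); mem=50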